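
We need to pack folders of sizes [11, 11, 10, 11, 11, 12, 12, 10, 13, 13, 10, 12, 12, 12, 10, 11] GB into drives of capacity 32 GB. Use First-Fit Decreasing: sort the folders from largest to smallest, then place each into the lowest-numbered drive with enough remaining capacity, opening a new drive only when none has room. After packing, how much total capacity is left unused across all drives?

43

Sorted descending: 13, 13, 12, 12, 12, 12, 12, 11, 11, 11, 11, 11, 10, 10, 10, 10.
13 GB → drive 1 (remaining 19 GB)
13 GB → drive 1 (remaining 6 GB)
12 GB → drive 2 (remaining 20 GB)
12 GB → drive 2 (remaining 8 GB)
12 GB → drive 3 (remaining 20 GB)
12 GB → drive 3 (remaining 8 GB)
12 GB → drive 4 (remaining 20 GB)
11 GB → drive 4 (remaining 9 GB)
11 GB → drive 5 (remaining 21 GB)
11 GB → drive 5 (remaining 10 GB)
11 GB → drive 6 (remaining 21 GB)
11 GB → drive 6 (remaining 10 GB)
10 GB → drive 5 (remaining 0 GB)
10 GB → drive 6 (remaining 0 GB)
10 GB → drive 7 (remaining 22 GB)
10 GB → drive 7 (remaining 12 GB)
7 drives × 32 GB = 224 GB; used 181 GB; unused 43 GB.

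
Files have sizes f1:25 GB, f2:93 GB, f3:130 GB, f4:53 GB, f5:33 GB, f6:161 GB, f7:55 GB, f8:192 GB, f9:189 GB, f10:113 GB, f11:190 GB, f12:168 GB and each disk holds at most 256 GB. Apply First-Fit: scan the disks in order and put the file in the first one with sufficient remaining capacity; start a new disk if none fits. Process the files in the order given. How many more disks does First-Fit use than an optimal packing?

First-Fit: [25,93,130] [53,33,161] [55,192] [189] [113] [190] [168] → 7 disks.
Total size 1402 GB; any packing needs at least ⌈1402/256⌉ = 6 disks.
An optimal packing achieves that bound: [192,55] [190,53] [189,33,25] [168] [161,93] [130,113] → 6 disks.
Excess: 7 − 6 = 1.

1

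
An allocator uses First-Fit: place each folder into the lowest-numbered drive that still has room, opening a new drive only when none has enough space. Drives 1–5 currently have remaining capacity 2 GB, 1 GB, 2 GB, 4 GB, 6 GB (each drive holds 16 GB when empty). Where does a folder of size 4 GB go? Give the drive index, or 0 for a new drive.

Drives with room: drive 4 (4 GB), drive 5 (6 GB).
The first with room is drive 4.

4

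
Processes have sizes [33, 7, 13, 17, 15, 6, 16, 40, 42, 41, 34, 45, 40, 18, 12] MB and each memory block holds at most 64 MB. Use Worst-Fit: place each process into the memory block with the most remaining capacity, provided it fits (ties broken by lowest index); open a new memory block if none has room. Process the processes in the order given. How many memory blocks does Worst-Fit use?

8 memory blocks

Put 33 MB in memory block 1; 31 MB remain.
Put 7 MB in memory block 1; 24 MB remain.
Put 13 MB in memory block 1; 11 MB remain.
Put 17 MB in memory block 2; 47 MB remain.
Put 15 MB in memory block 2; 32 MB remain.
Put 6 MB in memory block 2; 26 MB remain.
Put 16 MB in memory block 2; 10 MB remain.
Put 40 MB in memory block 3; 24 MB remain.
Put 42 MB in memory block 4; 22 MB remain.
Put 41 MB in memory block 5; 23 MB remain.
Put 34 MB in memory block 6; 30 MB remain.
Put 45 MB in memory block 7; 19 MB remain.
Put 40 MB in memory block 8; 24 MB remain.
Put 18 MB in memory block 6; 12 MB remain.
Put 12 MB in memory block 3; 12 MB remain.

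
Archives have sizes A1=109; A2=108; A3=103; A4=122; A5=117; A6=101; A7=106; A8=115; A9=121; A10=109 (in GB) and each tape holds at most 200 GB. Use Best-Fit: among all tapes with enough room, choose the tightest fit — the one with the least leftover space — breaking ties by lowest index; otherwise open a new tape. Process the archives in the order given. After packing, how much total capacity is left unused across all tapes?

889

Put A1 (109 GB) in tape 1; 91 GB remain.
Put A2 (108 GB) in tape 2; 92 GB remain.
Put A3 (103 GB) in tape 3; 97 GB remain.
Put A4 (122 GB) in tape 4; 78 GB remain.
Put A5 (117 GB) in tape 5; 83 GB remain.
Put A6 (101 GB) in tape 6; 99 GB remain.
Put A7 (106 GB) in tape 7; 94 GB remain.
Put A8 (115 GB) in tape 8; 85 GB remain.
Put A9 (121 GB) in tape 9; 79 GB remain.
Put A10 (109 GB) in tape 10; 91 GB remain.
10 tapes × 200 GB = 2000 GB; used 1111 GB; unused 889 GB.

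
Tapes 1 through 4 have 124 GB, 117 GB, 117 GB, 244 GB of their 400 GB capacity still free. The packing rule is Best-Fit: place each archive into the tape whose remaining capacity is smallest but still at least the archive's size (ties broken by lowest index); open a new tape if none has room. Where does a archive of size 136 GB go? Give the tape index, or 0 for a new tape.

Tapes with room: tape 4 (244 GB).
Tightest fit is tape 4 with 244 GB free.

4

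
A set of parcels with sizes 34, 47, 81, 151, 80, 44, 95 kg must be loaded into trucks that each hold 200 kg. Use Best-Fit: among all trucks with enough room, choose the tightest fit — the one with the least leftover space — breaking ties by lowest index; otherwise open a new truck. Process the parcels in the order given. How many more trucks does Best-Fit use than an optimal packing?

Best-Fit: [34,47,81] [151,44] [80,95] → 3 trucks.
Total size 532 kg; any packing needs at least ⌈532/200⌉ = 3 trucks.
So 3 is already optimal.

0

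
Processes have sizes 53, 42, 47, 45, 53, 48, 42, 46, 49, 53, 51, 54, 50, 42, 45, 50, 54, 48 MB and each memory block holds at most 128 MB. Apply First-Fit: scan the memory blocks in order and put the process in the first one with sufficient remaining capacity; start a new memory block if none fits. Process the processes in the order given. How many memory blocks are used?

9

Put 53 MB in memory block 1; 75 MB remain.
Put 42 MB in memory block 1; 33 MB remain.
Put 47 MB in memory block 2; 81 MB remain.
Put 45 MB in memory block 2; 36 MB remain.
Put 53 MB in memory block 3; 75 MB remain.
Put 48 MB in memory block 3; 27 MB remain.
Put 42 MB in memory block 4; 86 MB remain.
Put 46 MB in memory block 4; 40 MB remain.
Put 49 MB in memory block 5; 79 MB remain.
Put 53 MB in memory block 5; 26 MB remain.
Put 51 MB in memory block 6; 77 MB remain.
Put 54 MB in memory block 6; 23 MB remain.
Put 50 MB in memory block 7; 78 MB remain.
Put 42 MB in memory block 7; 36 MB remain.
Put 45 MB in memory block 8; 83 MB remain.
Put 50 MB in memory block 8; 33 MB remain.
Put 54 MB in memory block 9; 74 MB remain.
Put 48 MB in memory block 9; 26 MB remain.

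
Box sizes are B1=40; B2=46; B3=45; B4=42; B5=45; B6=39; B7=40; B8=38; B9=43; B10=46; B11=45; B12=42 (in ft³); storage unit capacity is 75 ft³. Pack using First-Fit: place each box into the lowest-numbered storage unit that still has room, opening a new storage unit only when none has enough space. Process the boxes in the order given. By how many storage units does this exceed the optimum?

First-Fit: [40] [46] [45] [42] [45] [39] [40] [38] [43] [46] [45] [42] → 12 storage units.
12 boxes exceed 37.5 ft³ (half the capacity), and no two of those can share a storage unit, so at least 12 storage units are needed.
So 12 is already optimal.

0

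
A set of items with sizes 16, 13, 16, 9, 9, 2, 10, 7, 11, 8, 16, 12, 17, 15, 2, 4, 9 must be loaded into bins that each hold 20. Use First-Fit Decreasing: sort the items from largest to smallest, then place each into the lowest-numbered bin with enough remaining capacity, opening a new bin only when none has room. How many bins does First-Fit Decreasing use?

10

Sorted descending: 17, 16, 16, 16, 15, 13, 12, 11, 10, 9, 9, 9, 8, 7, 4, 2, 2.
17 → bin 1 (remaining 3)
16 → bin 2 (remaining 4)
16 → bin 3 (remaining 4)
16 → bin 4 (remaining 4)
15 → bin 5 (remaining 5)
13 → bin 6 (remaining 7)
12 → bin 7 (remaining 8)
11 → bin 8 (remaining 9)
10 → bin 9 (remaining 10)
9 → bin 8 (remaining 0)
9 → bin 9 (remaining 1)
9 → bin 10 (remaining 11)
8 → bin 7 (remaining 0)
7 → bin 6 (remaining 0)
4 → bin 2 (remaining 0)
2 → bin 1 (remaining 1)
2 → bin 3 (remaining 2)
Final bins: [17,2] [16,4] [16,2] [16] [15] [13,7] [12,8] [11,9] [10,9] [9].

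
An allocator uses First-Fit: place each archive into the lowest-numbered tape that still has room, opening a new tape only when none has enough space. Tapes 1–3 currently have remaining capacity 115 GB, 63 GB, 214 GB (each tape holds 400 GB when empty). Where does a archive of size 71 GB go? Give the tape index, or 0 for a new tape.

Tapes with room: tape 1 (115 GB), tape 3 (214 GB).
The first with room is tape 1.

1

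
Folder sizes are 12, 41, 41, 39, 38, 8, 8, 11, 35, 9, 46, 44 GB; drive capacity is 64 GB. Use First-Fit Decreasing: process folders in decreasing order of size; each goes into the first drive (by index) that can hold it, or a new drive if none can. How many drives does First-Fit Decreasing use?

Sorted descending: 46, 44, 41, 41, 39, 38, 35, 12, 11, 9, 8, 8.
46 GB → drive 1 (remaining 18 GB)
44 GB → drive 2 (remaining 20 GB)
41 GB → drive 3 (remaining 23 GB)
41 GB → drive 4 (remaining 23 GB)
39 GB → drive 5 (remaining 25 GB)
38 GB → drive 6 (remaining 26 GB)
35 GB → drive 7 (remaining 29 GB)
12 GB → drive 1 (remaining 6 GB)
11 GB → drive 2 (remaining 9 GB)
9 GB → drive 2 (remaining 0 GB)
8 GB → drive 3 (remaining 15 GB)
8 GB → drive 3 (remaining 7 GB)

7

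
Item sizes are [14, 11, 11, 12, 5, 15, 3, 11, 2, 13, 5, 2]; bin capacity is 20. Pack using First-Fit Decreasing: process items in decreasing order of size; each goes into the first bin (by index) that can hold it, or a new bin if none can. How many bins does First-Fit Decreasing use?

Sorted descending: 15, 14, 13, 12, 11, 11, 11, 5, 5, 3, 2, 2.
bin 1: place 15, 5 left
bin 2: place 14, 6 left
bin 3: place 13, 7 left
bin 4: place 12, 8 left
bin 5: place 11, 9 left
bin 6: place 11, 9 left
bin 7: place 11, 9 left
bin 1: place 5, 0 left
bin 2: place 5, 1 left
bin 3: place 3, 4 left
bin 3: place 2, 2 left
bin 3: place 2, 0 left
Final bins: [15,5] [14,5] [13,3,2,2] [12] [11] [11] [11].

7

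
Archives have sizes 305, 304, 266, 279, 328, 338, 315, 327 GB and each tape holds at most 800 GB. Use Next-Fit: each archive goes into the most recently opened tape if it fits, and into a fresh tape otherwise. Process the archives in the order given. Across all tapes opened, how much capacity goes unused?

738

tape 1: place 305 GB, 495 GB left
tape 1: place 304 GB, 191 GB left
tape 2: place 266 GB, 534 GB left
tape 2: place 279 GB, 255 GB left
tape 3: place 328 GB, 472 GB left
tape 3: place 338 GB, 134 GB left
tape 4: place 315 GB, 485 GB left
tape 4: place 327 GB, 158 GB left
4 tapes × 800 GB = 3200 GB; used 2462 GB; unused 738 GB.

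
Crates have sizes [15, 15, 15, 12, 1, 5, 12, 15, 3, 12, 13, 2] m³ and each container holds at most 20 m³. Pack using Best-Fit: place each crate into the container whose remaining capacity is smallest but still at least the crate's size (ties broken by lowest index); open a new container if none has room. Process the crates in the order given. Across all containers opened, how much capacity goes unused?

40

Put 15 m³ in container 1; 5 m³ remain.
Put 15 m³ in container 2; 5 m³ remain.
Put 15 m³ in container 3; 5 m³ remain.
Put 12 m³ in container 4; 8 m³ remain.
Put 1 m³ in container 1; 4 m³ remain.
Put 5 m³ in container 2; 0 m³ remain.
Put 12 m³ in container 5; 8 m³ remain.
Put 15 m³ in container 6; 5 m³ remain.
Put 3 m³ in container 1; 1 m³ remain.
Put 12 m³ in container 7; 8 m³ remain.
Put 13 m³ in container 8; 7 m³ remain.
Put 2 m³ in container 3; 3 m³ remain.
8 containers × 20 m³ = 160 m³; used 120 m³; unused 40 m³.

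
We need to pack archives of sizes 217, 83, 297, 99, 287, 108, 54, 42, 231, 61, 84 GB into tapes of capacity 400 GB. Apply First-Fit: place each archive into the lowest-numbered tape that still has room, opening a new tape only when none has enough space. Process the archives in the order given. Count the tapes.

217 GB → tape 1 (remaining 183 GB)
83 GB → tape 1 (remaining 100 GB)
297 GB → tape 2 (remaining 103 GB)
99 GB → tape 1 (remaining 1 GB)
287 GB → tape 3 (remaining 113 GB)
108 GB → tape 3 (remaining 5 GB)
54 GB → tape 2 (remaining 49 GB)
42 GB → tape 2 (remaining 7 GB)
231 GB → tape 4 (remaining 169 GB)
61 GB → tape 4 (remaining 108 GB)
84 GB → tape 4 (remaining 24 GB)
Final tapes: [217,83,99] [297,54,42] [287,108] [231,61,84].

4 tapes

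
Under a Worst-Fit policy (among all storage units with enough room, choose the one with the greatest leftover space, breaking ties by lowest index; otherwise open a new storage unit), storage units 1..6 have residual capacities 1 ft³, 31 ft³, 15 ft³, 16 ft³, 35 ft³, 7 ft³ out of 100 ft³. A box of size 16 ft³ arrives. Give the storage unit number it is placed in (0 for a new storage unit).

Storage units with room: storage unit 2 (31 ft³), storage unit 4 (16 ft³), storage unit 5 (35 ft³).
Most room is storage unit 5 with 35 ft³ free.

5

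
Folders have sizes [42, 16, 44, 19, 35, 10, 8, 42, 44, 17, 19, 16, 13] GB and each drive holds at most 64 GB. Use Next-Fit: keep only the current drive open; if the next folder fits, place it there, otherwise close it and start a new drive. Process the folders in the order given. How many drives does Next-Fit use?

Put 42 GB in drive 1; 22 GB remain.
Put 16 GB in drive 1; 6 GB remain.
Put 44 GB in drive 2; 20 GB remain.
Put 19 GB in drive 2; 1 GB remain.
Put 35 GB in drive 3; 29 GB remain.
Put 10 GB in drive 3; 19 GB remain.
Put 8 GB in drive 3; 11 GB remain.
Put 42 GB in drive 4; 22 GB remain.
Put 44 GB in drive 5; 20 GB remain.
Put 17 GB in drive 5; 3 GB remain.
Put 19 GB in drive 6; 45 GB remain.
Put 16 GB in drive 6; 29 GB remain.
Put 13 GB in drive 6; 16 GB remain.

6 drives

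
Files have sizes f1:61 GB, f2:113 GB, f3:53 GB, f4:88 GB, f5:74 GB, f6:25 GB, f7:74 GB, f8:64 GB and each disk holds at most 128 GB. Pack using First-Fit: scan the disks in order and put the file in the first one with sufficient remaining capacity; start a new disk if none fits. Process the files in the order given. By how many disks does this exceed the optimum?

1

First-Fit: [61,53] [113] [88,25] [74] [74] [64] → 6 disks.
Total size 552 GB; any packing needs at least ⌈552/128⌉ = 5 disks.
An optimal packing achieves that bound: [113] [88,25] [74,53] [74] [64,61] → 5 disks.
Excess: 6 − 5 = 1.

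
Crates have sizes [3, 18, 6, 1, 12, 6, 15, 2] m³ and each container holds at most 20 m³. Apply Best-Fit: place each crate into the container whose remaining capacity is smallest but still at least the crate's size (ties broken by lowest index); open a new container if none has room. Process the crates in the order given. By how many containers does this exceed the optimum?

0

Best-Fit: [3,6] [18,1] [12,6,2] [15] → 4 containers.
Total size 63 m³; any packing needs at least ⌈63/20⌉ = 4 containers.
So 4 is already optimal.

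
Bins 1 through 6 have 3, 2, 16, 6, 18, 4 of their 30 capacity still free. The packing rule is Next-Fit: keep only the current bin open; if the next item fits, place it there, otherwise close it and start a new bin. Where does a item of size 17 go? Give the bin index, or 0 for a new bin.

0

Next-Fit only looks at bin 6, which has 4 free.
17 does not fit, so a new bin is opened.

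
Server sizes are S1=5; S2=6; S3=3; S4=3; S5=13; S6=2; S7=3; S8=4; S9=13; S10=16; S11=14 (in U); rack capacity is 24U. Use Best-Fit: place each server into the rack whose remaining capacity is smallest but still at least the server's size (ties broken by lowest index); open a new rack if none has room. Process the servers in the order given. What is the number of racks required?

5

S1 (5U) → rack 1 (remaining 19U)
S2 (6U) → rack 1 (remaining 13U)
S3 (3U) → rack 1 (remaining 10U)
S4 (3U) → rack 1 (remaining 7U)
S5 (13U) → rack 2 (remaining 11U)
S6 (2U) → rack 1 (remaining 5U)
S7 (3U) → rack 1 (remaining 2U)
S8 (4U) → rack 2 (remaining 7U)
S9 (13U) → rack 3 (remaining 11U)
S10 (16U) → rack 4 (remaining 8U)
S11 (14U) → rack 5 (remaining 10U)
Final racks: [5,6,3,3,2,3] [13,4] [13] [16] [14].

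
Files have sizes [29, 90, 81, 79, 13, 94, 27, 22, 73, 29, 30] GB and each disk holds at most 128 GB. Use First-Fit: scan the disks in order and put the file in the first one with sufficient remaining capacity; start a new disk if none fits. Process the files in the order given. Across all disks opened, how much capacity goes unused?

Put 29 GB in disk 1; 99 GB remain.
Put 90 GB in disk 1; 9 GB remain.
Put 81 GB in disk 2; 47 GB remain.
Put 79 GB in disk 3; 49 GB remain.
Put 13 GB in disk 2; 34 GB remain.
Put 94 GB in disk 4; 34 GB remain.
Put 27 GB in disk 2; 7 GB remain.
Put 22 GB in disk 3; 27 GB remain.
Put 73 GB in disk 5; 55 GB remain.
Put 29 GB in disk 4; 5 GB remain.
Put 30 GB in disk 5; 25 GB remain.
5 disks × 128 GB = 640 GB; used 567 GB; unused 73 GB.

73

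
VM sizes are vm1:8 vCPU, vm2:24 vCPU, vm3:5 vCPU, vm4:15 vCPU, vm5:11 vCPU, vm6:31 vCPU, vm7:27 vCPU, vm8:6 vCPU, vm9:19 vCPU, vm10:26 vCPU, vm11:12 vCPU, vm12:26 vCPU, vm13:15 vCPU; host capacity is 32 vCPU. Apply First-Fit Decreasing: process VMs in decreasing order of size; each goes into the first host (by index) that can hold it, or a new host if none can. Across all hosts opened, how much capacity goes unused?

Sorted descending: 31, 27, 26, 26, 24, 19, 15, 15, 12, 11, 8, 6, 5.
31 vCPU → host 1 (remaining 1 vCPU)
27 vCPU → host 2 (remaining 5 vCPU)
26 vCPU → host 3 (remaining 6 vCPU)
26 vCPU → host 4 (remaining 6 vCPU)
24 vCPU → host 5 (remaining 8 vCPU)
19 vCPU → host 6 (remaining 13 vCPU)
15 vCPU → host 7 (remaining 17 vCPU)
15 vCPU → host 7 (remaining 2 vCPU)
12 vCPU → host 6 (remaining 1 vCPU)
11 vCPU → host 8 (remaining 21 vCPU)
8 vCPU → host 5 (remaining 0 vCPU)
6 vCPU → host 3 (remaining 0 vCPU)
5 vCPU → host 2 (remaining 0 vCPU)
8 hosts × 32 vCPU = 256 vCPU; used 225 vCPU; unused 31 vCPU.

31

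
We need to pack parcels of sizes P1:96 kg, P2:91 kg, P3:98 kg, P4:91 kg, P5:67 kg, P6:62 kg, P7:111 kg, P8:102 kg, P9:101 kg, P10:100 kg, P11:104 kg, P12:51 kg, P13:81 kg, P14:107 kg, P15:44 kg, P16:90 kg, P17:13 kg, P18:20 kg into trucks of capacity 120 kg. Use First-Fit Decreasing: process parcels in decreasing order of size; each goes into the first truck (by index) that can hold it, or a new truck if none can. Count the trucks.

Sorted descending: 111, 107, 104, 102, 101, 100, 98, 96, 91, 91, 90, 81, 67, 62, 51, 44, 20, 13.
Put 111 kg in truck 1; 9 kg remain.
Put 107 kg in truck 2; 13 kg remain.
Put 104 kg in truck 3; 16 kg remain.
Put 102 kg in truck 4; 18 kg remain.
Put 101 kg in truck 5; 19 kg remain.
Put 100 kg in truck 6; 20 kg remain.
Put 98 kg in truck 7; 22 kg remain.
Put 96 kg in truck 8; 24 kg remain.
Put 91 kg in truck 9; 29 kg remain.
Put 91 kg in truck 10; 29 kg remain.
Put 90 kg in truck 11; 30 kg remain.
Put 81 kg in truck 12; 39 kg remain.
Put 67 kg in truck 13; 53 kg remain.
Put 62 kg in truck 14; 58 kg remain.
Put 51 kg in truck 13; 2 kg remain.
Put 44 kg in truck 14; 14 kg remain.
Put 20 kg in truck 6; 0 kg remain.
Put 13 kg in truck 2; 0 kg remain.

14 trucks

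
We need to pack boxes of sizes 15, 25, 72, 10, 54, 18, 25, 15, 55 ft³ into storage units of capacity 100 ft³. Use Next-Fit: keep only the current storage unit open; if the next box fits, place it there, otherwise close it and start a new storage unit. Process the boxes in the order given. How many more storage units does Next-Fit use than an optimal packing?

1

Next-Fit: [15,25] [72,10] [54,18,25] [15,55] → 4 storage units.
Total size 289 ft³; any packing needs at least ⌈289/100⌉ = 3 storage units.
An optimal packing achieves that bound: [72,25] [55,25,18] [54,15,15,10] → 3 storage units.
Excess: 4 − 3 = 1.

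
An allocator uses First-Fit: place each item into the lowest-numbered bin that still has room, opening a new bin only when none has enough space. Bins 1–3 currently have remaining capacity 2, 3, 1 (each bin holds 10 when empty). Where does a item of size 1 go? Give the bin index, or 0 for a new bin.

Bins with room: bin 1 (2), bin 2 (3), bin 3 (1).
The first with room is bin 1.

1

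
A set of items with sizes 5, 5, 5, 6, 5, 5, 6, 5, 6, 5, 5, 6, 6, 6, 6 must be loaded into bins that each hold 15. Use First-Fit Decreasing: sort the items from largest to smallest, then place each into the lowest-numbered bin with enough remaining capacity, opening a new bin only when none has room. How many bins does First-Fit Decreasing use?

Sorted descending: 6, 6, 6, 6, 6, 6, 6, 5, 5, 5, 5, 5, 5, 5, 5.
Put 6 in bin 1; 9 remain.
Put 6 in bin 1; 3 remain.
Put 6 in bin 2; 9 remain.
Put 6 in bin 2; 3 remain.
Put 6 in bin 3; 9 remain.
Put 6 in bin 3; 3 remain.
Put 6 in bin 4; 9 remain.
Put 5 in bin 4; 4 remain.
Put 5 in bin 5; 10 remain.
Put 5 in bin 5; 5 remain.
Put 5 in bin 5; 0 remain.
Put 5 in bin 6; 10 remain.
Put 5 in bin 6; 5 remain.
Put 5 in bin 6; 0 remain.
Put 5 in bin 7; 10 remain.

7 bins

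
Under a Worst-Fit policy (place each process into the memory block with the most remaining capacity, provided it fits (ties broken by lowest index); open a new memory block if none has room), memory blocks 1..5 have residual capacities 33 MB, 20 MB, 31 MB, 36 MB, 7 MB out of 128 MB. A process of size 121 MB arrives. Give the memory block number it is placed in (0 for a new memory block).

No memory block has ≥ 121 MB free, so a new memory block is opened.

0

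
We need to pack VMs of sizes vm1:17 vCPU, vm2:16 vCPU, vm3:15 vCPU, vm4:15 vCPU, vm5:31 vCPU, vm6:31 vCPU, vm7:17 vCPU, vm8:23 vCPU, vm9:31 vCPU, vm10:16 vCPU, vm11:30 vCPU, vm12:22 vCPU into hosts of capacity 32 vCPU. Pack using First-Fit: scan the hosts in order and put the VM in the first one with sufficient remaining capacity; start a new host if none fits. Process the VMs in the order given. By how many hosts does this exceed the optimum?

1

First-Fit: [17,15] [16,15] [31] [31] [17] [23] [31] [16] [30] [22] → 10 hosts.
Total size 264 vCPU; any packing needs at least ⌈264/32⌉ = 9 hosts.
An optimal packing achieves that bound: [31] [31] [31] [30] [23] [22] [17,15] [17,15] [16,16] → 9 hosts.
Excess: 10 − 9 = 1.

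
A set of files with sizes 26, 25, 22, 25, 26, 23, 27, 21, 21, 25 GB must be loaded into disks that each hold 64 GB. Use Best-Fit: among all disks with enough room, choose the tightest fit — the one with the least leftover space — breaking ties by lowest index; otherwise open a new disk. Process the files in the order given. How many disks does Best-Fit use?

5 disks

disk 1: place 26 GB, 38 GB left
disk 1: place 25 GB, 13 GB left
disk 2: place 22 GB, 42 GB left
disk 2: place 25 GB, 17 GB left
disk 3: place 26 GB, 38 GB left
disk 3: place 23 GB, 15 GB left
disk 4: place 27 GB, 37 GB left
disk 4: place 21 GB, 16 GB left
disk 5: place 21 GB, 43 GB left
disk 5: place 25 GB, 18 GB left
Final disks: [26,25] [22,25] [26,23] [27,21] [21,25].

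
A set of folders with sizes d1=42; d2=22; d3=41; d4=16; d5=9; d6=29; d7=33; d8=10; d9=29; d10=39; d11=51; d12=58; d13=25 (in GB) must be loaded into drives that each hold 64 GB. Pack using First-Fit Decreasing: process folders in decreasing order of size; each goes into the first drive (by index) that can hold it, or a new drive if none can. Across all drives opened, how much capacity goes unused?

44

Sorted descending: 58, 51, 42, 41, 39, 33, 29, 29, 25, 22, 16, 10, 9.
58 GB → drive 1 (remaining 6 GB)
51 GB → drive 2 (remaining 13 GB)
42 GB → drive 3 (remaining 22 GB)
41 GB → drive 4 (remaining 23 GB)
39 GB → drive 5 (remaining 25 GB)
33 GB → drive 6 (remaining 31 GB)
29 GB → drive 6 (remaining 2 GB)
29 GB → drive 7 (remaining 35 GB)
25 GB → drive 5 (remaining 0 GB)
22 GB → drive 3 (remaining 0 GB)
16 GB → drive 4 (remaining 7 GB)
10 GB → drive 2 (remaining 3 GB)
9 GB → drive 7 (remaining 26 GB)
7 drives × 64 GB = 448 GB; used 404 GB; unused 44 GB.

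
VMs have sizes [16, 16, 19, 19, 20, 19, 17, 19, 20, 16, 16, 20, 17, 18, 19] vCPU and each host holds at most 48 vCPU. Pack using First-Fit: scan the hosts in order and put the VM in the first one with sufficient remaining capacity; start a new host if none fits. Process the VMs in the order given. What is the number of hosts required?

7 hosts

host 1: place 16 vCPU, 32 vCPU left
host 1: place 16 vCPU, 16 vCPU left
host 2: place 19 vCPU, 29 vCPU left
host 2: place 19 vCPU, 10 vCPU left
host 3: place 20 vCPU, 28 vCPU left
host 3: place 19 vCPU, 9 vCPU left
host 4: place 17 vCPU, 31 vCPU left
host 4: place 19 vCPU, 12 vCPU left
host 5: place 20 vCPU, 28 vCPU left
host 1: place 16 vCPU, 0 vCPU left
host 5: place 16 vCPU, 12 vCPU left
host 6: place 20 vCPU, 28 vCPU left
host 6: place 17 vCPU, 11 vCPU left
host 7: place 18 vCPU, 30 vCPU left
host 7: place 19 vCPU, 11 vCPU left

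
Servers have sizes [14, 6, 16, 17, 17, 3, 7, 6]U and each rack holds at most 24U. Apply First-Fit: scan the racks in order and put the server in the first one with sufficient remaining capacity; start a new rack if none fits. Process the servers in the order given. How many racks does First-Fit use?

4

rack 1: place 14U, 10U left
rack 1: place 6U, 4U left
rack 2: place 16U, 8U left
rack 3: place 17U, 7U left
rack 4: place 17U, 7U left
rack 1: place 3U, 1U left
rack 2: place 7U, 1U left
rack 3: place 6U, 1U left
Final racks: [14,6,3] [16,7] [17,6] [17].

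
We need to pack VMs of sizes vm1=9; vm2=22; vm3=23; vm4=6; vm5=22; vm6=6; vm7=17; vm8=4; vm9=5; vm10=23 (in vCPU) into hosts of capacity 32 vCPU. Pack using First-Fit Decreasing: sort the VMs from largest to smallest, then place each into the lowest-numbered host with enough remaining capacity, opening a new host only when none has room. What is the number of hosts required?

5

Sorted descending: 23, 23, 22, 22, 17, 9, 6, 6, 5, 4.
host 1: place 23 vCPU, 9 vCPU left
host 2: place 23 vCPU, 9 vCPU left
host 3: place 22 vCPU, 10 vCPU left
host 4: place 22 vCPU, 10 vCPU left
host 5: place 17 vCPU, 15 vCPU left
host 1: place 9 vCPU, 0 vCPU left
host 2: place 6 vCPU, 3 vCPU left
host 3: place 6 vCPU, 4 vCPU left
host 4: place 5 vCPU, 5 vCPU left
host 3: place 4 vCPU, 0 vCPU left
Final hosts: [23,9] [23,6] [22,6,4] [22,5] [17].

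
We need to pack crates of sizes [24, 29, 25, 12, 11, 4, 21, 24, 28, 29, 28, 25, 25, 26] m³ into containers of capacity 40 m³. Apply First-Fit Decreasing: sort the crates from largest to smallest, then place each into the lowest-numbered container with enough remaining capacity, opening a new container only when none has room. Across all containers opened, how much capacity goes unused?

Sorted descending: 29, 29, 28, 28, 26, 25, 25, 25, 24, 24, 21, 12, 11, 4.
container 1: place 29 m³, 11 m³ left
container 2: place 29 m³, 11 m³ left
container 3: place 28 m³, 12 m³ left
container 4: place 28 m³, 12 m³ left
container 5: place 26 m³, 14 m³ left
container 6: place 25 m³, 15 m³ left
container 7: place 25 m³, 15 m³ left
container 8: place 25 m³, 15 m³ left
container 9: place 24 m³, 16 m³ left
container 10: place 24 m³, 16 m³ left
container 11: place 21 m³, 19 m³ left
container 3: place 12 m³, 0 m³ left
container 1: place 11 m³, 0 m³ left
container 2: place 4 m³, 7 m³ left
11 containers × 40 m³ = 440 m³; used 311 m³; unused 129 m³.

129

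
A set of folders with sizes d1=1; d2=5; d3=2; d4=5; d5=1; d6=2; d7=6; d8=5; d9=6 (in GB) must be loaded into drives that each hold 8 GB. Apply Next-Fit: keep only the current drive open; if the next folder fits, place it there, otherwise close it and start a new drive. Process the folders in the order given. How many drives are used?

Put d1 (1 GB) in drive 1; 7 GB remain.
Put d2 (5 GB) in drive 1; 2 GB remain.
Put d3 (2 GB) in drive 1; 0 GB remain.
Put d4 (5 GB) in drive 2; 3 GB remain.
Put d5 (1 GB) in drive 2; 2 GB remain.
Put d6 (2 GB) in drive 2; 0 GB remain.
Put d7 (6 GB) in drive 3; 2 GB remain.
Put d8 (5 GB) in drive 4; 3 GB remain.
Put d9 (6 GB) in drive 5; 2 GB remain.
Final drives: [1,5,2] [5,1,2] [6] [5] [6].

5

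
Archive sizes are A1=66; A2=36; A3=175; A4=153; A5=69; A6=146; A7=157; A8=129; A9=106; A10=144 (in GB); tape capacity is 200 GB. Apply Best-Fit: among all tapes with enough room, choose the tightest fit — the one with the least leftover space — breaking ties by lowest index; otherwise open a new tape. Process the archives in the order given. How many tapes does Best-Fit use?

8 tapes

Put A1 (66 GB) in tape 1; 134 GB remain.
Put A2 (36 GB) in tape 1; 98 GB remain.
Put A3 (175 GB) in tape 2; 25 GB remain.
Put A4 (153 GB) in tape 3; 47 GB remain.
Put A5 (69 GB) in tape 1; 29 GB remain.
Put A6 (146 GB) in tape 4; 54 GB remain.
Put A7 (157 GB) in tape 5; 43 GB remain.
Put A8 (129 GB) in tape 6; 71 GB remain.
Put A9 (106 GB) in tape 7; 94 GB remain.
Put A10 (144 GB) in tape 8; 56 GB remain.
Final tapes: [66,36,69] [175] [153] [146] [157] [129] [106] [144].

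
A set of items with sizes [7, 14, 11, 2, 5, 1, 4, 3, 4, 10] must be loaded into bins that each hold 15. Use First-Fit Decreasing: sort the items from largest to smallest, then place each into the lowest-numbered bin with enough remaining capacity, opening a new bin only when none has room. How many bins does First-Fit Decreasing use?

Sorted descending: 14, 11, 10, 7, 5, 4, 4, 3, 2, 1.
14 → bin 1 (remaining 1)
11 → bin 2 (remaining 4)
10 → bin 3 (remaining 5)
7 → bin 4 (remaining 8)
5 → bin 3 (remaining 0)
4 → bin 2 (remaining 0)
4 → bin 4 (remaining 4)
3 → bin 4 (remaining 1)
2 → bin 5 (remaining 13)
1 → bin 1 (remaining 0)

5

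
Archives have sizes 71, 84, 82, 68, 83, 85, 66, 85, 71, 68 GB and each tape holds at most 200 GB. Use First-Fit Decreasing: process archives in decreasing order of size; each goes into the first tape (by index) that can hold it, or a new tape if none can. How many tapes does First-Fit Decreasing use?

Sorted descending: 85, 85, 84, 83, 82, 71, 71, 68, 68, 66.
Put 85 GB in tape 1; 115 GB remain.
Put 85 GB in tape 1; 30 GB remain.
Put 84 GB in tape 2; 116 GB remain.
Put 83 GB in tape 2; 33 GB remain.
Put 82 GB in tape 3; 118 GB remain.
Put 71 GB in tape 3; 47 GB remain.
Put 71 GB in tape 4; 129 GB remain.
Put 68 GB in tape 4; 61 GB remain.
Put 68 GB in tape 5; 132 GB remain.
Put 66 GB in tape 5; 66 GB remain.

5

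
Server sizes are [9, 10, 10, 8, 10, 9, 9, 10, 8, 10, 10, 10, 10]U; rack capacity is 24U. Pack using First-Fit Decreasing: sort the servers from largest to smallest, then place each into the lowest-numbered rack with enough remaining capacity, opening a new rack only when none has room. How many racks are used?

7

Sorted descending: 10, 10, 10, 10, 10, 10, 10, 10, 9, 9, 9, 8, 8.
rack 1: place 10U, 14U left
rack 1: place 10U, 4U left
rack 2: place 10U, 14U left
rack 2: place 10U, 4U left
rack 3: place 10U, 14U left
rack 3: place 10U, 4U left
rack 4: place 10U, 14U left
rack 4: place 10U, 4U left
rack 5: place 9U, 15U left
rack 5: place 9U, 6U left
rack 6: place 9U, 15U left
rack 6: place 8U, 7U left
rack 7: place 8U, 16U left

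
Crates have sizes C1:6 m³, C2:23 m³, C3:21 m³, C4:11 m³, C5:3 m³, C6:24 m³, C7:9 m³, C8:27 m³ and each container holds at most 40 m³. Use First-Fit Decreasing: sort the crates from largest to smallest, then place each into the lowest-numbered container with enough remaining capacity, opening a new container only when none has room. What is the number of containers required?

4

Sorted descending: 27, 24, 23, 21, 11, 9, 6, 3.
Put 27 m³ in container 1; 13 m³ remain.
Put 24 m³ in container 2; 16 m³ remain.
Put 23 m³ in container 3; 17 m³ remain.
Put 21 m³ in container 4; 19 m³ remain.
Put 11 m³ in container 1; 2 m³ remain.
Put 9 m³ in container 2; 7 m³ remain.
Put 6 m³ in container 2; 1 m³ remain.
Put 3 m³ in container 3; 14 m³ remain.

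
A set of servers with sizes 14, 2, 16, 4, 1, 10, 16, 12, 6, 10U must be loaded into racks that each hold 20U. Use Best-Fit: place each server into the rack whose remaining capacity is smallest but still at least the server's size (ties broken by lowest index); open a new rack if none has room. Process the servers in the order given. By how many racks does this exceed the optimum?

Best-Fit: [14,2,4] [16,1] [10,10] [16] [12,6] → 5 racks.
Total size 91U; any packing needs at least ⌈91/20⌉ = 5 racks.
So 5 is already optimal.

0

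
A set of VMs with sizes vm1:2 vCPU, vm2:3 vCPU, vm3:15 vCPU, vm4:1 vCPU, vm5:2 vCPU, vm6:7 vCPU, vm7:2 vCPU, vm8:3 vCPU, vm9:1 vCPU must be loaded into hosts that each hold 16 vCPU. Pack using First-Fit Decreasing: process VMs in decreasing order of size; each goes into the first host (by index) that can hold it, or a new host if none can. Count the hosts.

3 hosts

Sorted descending: 15, 7, 3, 3, 2, 2, 2, 1, 1.
host 1: place 15 vCPU, 1 vCPU left
host 2: place 7 vCPU, 9 vCPU left
host 2: place 3 vCPU, 6 vCPU left
host 2: place 3 vCPU, 3 vCPU left
host 2: place 2 vCPU, 1 vCPU left
host 3: place 2 vCPU, 14 vCPU left
host 3: place 2 vCPU, 12 vCPU left
host 1: place 1 vCPU, 0 vCPU left
host 2: place 1 vCPU, 0 vCPU left
Final hosts: [15,1] [7,3,3,2,1] [2,2].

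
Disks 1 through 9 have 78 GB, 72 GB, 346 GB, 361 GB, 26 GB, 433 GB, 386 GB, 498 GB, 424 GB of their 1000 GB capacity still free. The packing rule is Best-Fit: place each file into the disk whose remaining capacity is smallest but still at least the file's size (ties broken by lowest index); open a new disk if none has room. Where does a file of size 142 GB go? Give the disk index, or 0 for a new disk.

Disks with room: disk 3 (346 GB), disk 4 (361 GB), disk 6 (433 GB), disk 7 (386 GB), disk 8 (498 GB), disk 9 (424 GB).
Tightest fit is disk 3 with 346 GB free.

3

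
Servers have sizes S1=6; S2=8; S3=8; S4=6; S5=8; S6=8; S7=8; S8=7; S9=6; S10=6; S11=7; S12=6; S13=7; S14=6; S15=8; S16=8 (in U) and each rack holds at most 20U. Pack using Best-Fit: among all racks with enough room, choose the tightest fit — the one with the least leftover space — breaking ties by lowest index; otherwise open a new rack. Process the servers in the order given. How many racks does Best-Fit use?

S1 (6U) → rack 1 (remaining 14U)
S2 (8U) → rack 1 (remaining 6U)
S3 (8U) → rack 2 (remaining 12U)
S4 (6U) → rack 1 (remaining 0U)
S5 (8U) → rack 2 (remaining 4U)
S6 (8U) → rack 3 (remaining 12U)
S7 (8U) → rack 3 (remaining 4U)
S8 (7U) → rack 4 (remaining 13U)
S9 (6U) → rack 4 (remaining 7U)
S10 (6U) → rack 4 (remaining 1U)
S11 (7U) → rack 5 (remaining 13U)
S12 (6U) → rack 5 (remaining 7U)
S13 (7U) → rack 5 (remaining 0U)
S14 (6U) → rack 6 (remaining 14U)
S15 (8U) → rack 6 (remaining 6U)
S16 (8U) → rack 7 (remaining 12U)

7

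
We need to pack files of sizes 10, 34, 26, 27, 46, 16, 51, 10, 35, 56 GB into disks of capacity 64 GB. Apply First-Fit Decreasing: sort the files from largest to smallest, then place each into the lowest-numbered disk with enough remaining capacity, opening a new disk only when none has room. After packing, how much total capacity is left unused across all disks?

Sorted descending: 56, 51, 46, 35, 34, 27, 26, 16, 10, 10.
56 GB → disk 1 (remaining 8 GB)
51 GB → disk 2 (remaining 13 GB)
46 GB → disk 3 (remaining 18 GB)
35 GB → disk 4 (remaining 29 GB)
34 GB → disk 5 (remaining 30 GB)
27 GB → disk 4 (remaining 2 GB)
26 GB → disk 5 (remaining 4 GB)
16 GB → disk 3 (remaining 2 GB)
10 GB → disk 2 (remaining 3 GB)
10 GB → disk 6 (remaining 54 GB)
6 disks × 64 GB = 384 GB; used 311 GB; unused 73 GB.

73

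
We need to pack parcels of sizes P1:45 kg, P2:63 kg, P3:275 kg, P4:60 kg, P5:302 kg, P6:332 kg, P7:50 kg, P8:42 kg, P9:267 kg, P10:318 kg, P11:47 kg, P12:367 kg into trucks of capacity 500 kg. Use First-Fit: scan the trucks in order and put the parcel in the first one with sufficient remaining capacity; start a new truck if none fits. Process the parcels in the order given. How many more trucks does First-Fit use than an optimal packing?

0

First-Fit: [45,63,275,60,50] [302,42,47] [332] [267] [318] [367] → 6 trucks.
6 parcels exceed 250 kg (half the capacity), and no two of those can share a truck, so at least 6 trucks are needed.
So 6 is already optimal.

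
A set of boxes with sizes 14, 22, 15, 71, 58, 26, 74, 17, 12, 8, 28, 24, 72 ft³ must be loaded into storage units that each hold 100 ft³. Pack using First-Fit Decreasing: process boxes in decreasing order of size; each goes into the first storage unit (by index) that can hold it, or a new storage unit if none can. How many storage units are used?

Sorted descending: 74, 72, 71, 58, 28, 26, 24, 22, 17, 15, 14, 12, 8.
storage unit 1: place 74 ft³, 26 ft³ left
storage unit 2: place 72 ft³, 28 ft³ left
storage unit 3: place 71 ft³, 29 ft³ left
storage unit 4: place 58 ft³, 42 ft³ left
storage unit 2: place 28 ft³, 0 ft³ left
storage unit 1: place 26 ft³, 0 ft³ left
storage unit 3: place 24 ft³, 5 ft³ left
storage unit 4: place 22 ft³, 20 ft³ left
storage unit 4: place 17 ft³, 3 ft³ left
storage unit 5: place 15 ft³, 85 ft³ left
storage unit 5: place 14 ft³, 71 ft³ left
storage unit 5: place 12 ft³, 59 ft³ left
storage unit 5: place 8 ft³, 51 ft³ left

5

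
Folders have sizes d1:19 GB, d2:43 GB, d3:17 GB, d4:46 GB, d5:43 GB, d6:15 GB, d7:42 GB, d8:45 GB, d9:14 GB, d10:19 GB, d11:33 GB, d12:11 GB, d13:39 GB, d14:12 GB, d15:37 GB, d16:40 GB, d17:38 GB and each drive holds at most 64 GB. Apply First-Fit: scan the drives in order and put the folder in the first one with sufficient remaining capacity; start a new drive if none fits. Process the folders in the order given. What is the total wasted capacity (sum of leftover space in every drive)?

d1 (19 GB) → drive 1 (remaining 45 GB)
d2 (43 GB) → drive 1 (remaining 2 GB)
d3 (17 GB) → drive 2 (remaining 47 GB)
d4 (46 GB) → drive 2 (remaining 1 GB)
d5 (43 GB) → drive 3 (remaining 21 GB)
d6 (15 GB) → drive 3 (remaining 6 GB)
d7 (42 GB) → drive 4 (remaining 22 GB)
d8 (45 GB) → drive 5 (remaining 19 GB)
d9 (14 GB) → drive 4 (remaining 8 GB)
d10 (19 GB) → drive 5 (remaining 0 GB)
d11 (33 GB) → drive 6 (remaining 31 GB)
d12 (11 GB) → drive 6 (remaining 20 GB)
d13 (39 GB) → drive 7 (remaining 25 GB)
d14 (12 GB) → drive 6 (remaining 8 GB)
d15 (37 GB) → drive 8 (remaining 27 GB)
d16 (40 GB) → drive 9 (remaining 24 GB)
d17 (38 GB) → drive 10 (remaining 26 GB)
10 drives × 64 GB = 640 GB; used 513 GB; unused 127 GB.

127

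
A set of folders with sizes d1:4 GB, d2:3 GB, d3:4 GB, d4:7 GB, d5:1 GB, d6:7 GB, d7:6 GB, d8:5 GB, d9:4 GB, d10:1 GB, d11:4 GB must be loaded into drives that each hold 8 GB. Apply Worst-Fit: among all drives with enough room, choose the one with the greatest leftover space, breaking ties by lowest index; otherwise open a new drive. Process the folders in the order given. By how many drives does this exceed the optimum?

Worst-Fit: [4,3] [4,1] [7] [7] [6] [5] [4,1] [4] → 8 drives.
Total size 46 GB; any packing needs at least ⌈46/8⌉ = 6 drives.
An optimal packing achieves that bound: [7,1] [7,1] [6] [5,3] [4,4] [4,4] → 6 drives.
Excess: 8 − 6 = 2.

2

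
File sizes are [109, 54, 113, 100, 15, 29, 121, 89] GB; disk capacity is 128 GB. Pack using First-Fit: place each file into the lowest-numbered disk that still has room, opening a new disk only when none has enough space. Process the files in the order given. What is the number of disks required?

disk 1: place 109 GB, 19 GB left
disk 2: place 54 GB, 74 GB left
disk 3: place 113 GB, 15 GB left
disk 4: place 100 GB, 28 GB left
disk 1: place 15 GB, 4 GB left
disk 2: place 29 GB, 45 GB left
disk 5: place 121 GB, 7 GB left
disk 6: place 89 GB, 39 GB left
Final disks: [109,15] [54,29] [113] [100] [121] [89].

6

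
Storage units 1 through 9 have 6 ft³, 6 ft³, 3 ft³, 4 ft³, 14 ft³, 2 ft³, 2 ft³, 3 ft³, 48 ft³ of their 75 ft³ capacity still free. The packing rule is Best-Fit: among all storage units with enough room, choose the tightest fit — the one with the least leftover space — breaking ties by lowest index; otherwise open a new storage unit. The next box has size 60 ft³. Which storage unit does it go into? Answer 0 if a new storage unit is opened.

0

No storage unit has ≥ 60 ft³ free, so a new storage unit is opened.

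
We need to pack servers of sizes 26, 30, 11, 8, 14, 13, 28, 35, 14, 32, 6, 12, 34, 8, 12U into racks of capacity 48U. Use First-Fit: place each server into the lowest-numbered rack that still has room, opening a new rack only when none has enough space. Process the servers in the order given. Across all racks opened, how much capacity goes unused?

53

Put 26U in rack 1; 22U remain.
Put 30U in rack 2; 18U remain.
Put 11U in rack 1; 11U remain.
Put 8U in rack 1; 3U remain.
Put 14U in rack 2; 4U remain.
Put 13U in rack 3; 35U remain.
Put 28U in rack 3; 7U remain.
Put 35U in rack 4; 13U remain.
Put 14U in rack 5; 34U remain.
Put 32U in rack 5; 2U remain.
Put 6U in rack 3; 1U remain.
Put 12U in rack 4; 1U remain.
Put 34U in rack 6; 14U remain.
Put 8U in rack 6; 6U remain.
Put 12U in rack 7; 36U remain.
7 racks × 48U = 336U; used 283U; unused 53U.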